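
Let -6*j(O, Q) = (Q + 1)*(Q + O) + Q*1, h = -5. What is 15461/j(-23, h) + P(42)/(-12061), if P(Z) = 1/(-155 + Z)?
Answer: -126430131931/145829551 ≈ -866.97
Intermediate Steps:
j(O, Q) = -Q/6 - (1 + Q)*(O + Q)/6 (j(O, Q) = -((Q + 1)*(Q + O) + Q*1)/6 = -((1 + Q)*(O + Q) + Q)/6 = -(Q + (1 + Q)*(O + Q))/6 = -Q/6 - (1 + Q)*(O + Q)/6)
15461/j(-23, h) + P(42)/(-12061) = 15461/(-1/3*(-5) - 1/6*(-23) - 1/6*(-5)**2 - 1/6*(-23)*(-5)) + 1/((-155 + 42)*(-12061)) = 15461/(5/3 + 23/6 - 1/6*25 - 115/6) - 1/12061/(-113) = 15461/(5/3 + 23/6 - 25/6 - 115/6) - 1/113*(-1/12061) = 15461/(-107/6) + 1/1362893 = 15461*(-6/107) + 1/1362893 = -92766/107 + 1/1362893 = -126430131931/145829551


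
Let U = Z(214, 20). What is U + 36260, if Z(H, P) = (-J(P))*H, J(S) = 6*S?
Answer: 10580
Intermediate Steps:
Z(H, P) = -6*H*P (Z(H, P) = (-6*P)*H = -6*H*P)
U = -25680 (U = -6*214*20 = -25680)
U + 36260 = -25680 + 36260 = 10580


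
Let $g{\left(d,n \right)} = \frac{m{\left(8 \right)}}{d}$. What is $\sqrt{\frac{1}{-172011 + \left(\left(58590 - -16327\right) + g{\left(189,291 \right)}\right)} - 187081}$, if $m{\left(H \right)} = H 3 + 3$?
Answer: $\frac{2 i \sqrt{178551667086302}}{61787} \approx 432.53 i$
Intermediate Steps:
$m{\left(H \right)} = 3 + 3 H$ ($m{\left(H \right)} = 3 H + 3 = 3 + 3 H$)
$g{\left(d,n \right)} = \frac{27}{d}$ ($g{\left(d,n \right)} = \frac{3 + 3 \cdot 8}{d} = \frac{3 + 24}{d} = \frac{27}{d}$)
$\sqrt{\frac{1}{-172011 + \left(\left(58590 - -16327\right) + g{\left(189,291 \right)}\right)} - 187081} = \sqrt{\frac{1}{-172011 + \left(\left(58590 - -16327\right) + \frac{27}{189}\right)} - 187081} = \sqrt{\frac{1}{-172011 + \left(\left(58590 + 16327\right) + 27 \cdot \frac{1}{189}\right)} - 187081} = \sqrt{\frac{1}{-172011 + \left(74917 + \frac{1}{7}\right)} - 187081} = \sqrt{\frac{1}{-172011 + \frac{524420}{7}} - 187081} = \sqrt{\frac{1}{- \frac{679657}{7}} - 187081} = \sqrt{- \frac{7}{679657} - 187081} = \sqrt{- \frac{127150911224}{679657}} = \frac{2 i \sqrt{178551667086302}}{61787}$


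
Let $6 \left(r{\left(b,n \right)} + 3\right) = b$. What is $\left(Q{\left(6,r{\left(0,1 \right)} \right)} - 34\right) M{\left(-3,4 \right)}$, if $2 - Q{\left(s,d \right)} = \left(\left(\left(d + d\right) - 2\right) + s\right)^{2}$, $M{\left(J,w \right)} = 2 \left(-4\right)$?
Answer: $288$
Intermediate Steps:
$r{\left(b,n \right)} = -3 + \frac{b}{6}$
$M{\left(J,w \right)} = -8$
$Q{\left(s,d \right)} = 2 - \left(-2 + s + 2 d\right)^{2}$ ($Q{\left(s,d \right)} = 2 - \left(\left(\left(d + d\right) - 2\right) + s\right)^{2} = 2 - \left(\left(2 d - 2\right) + s\right)^{2} = 2 - \left(\left(-2 + 2 d\right) + s\right)^{2} = 2 - \left(-2 + s + 2 d\right)^{2}$)
$\left(Q{\left(6,r{\left(0,1 \right)} \right)} - 34\right) M{\left(-3,4 \right)} = \left(\left(2 - \left(-2 + 6 + 2 \left(-3 + \frac{1}{6} \cdot 0\right)\right)^{2}\right) - 34\right) \left(-8\right) = \left(\left(2 - \left(-2 + 6 + 2 \left(-3 + 0\right)\right)^{2}\right) - 34\right) \left(-8\right) = \left(\left(2 - \left(-2 + 6 + 2 \left(-3\right)\right)^{2}\right) - 34\right) \left(-8\right) = \left(\left(2 - \left(-2 + 6 - 6\right)^{2}\right) - 34\right) \left(-8\right) = \left(\left(2 - \left(-2\right)^{2}\right) - 34\right) \left(-8\right) = \left(\left(2 - 4\right) - 34\right) \left(-8\right) = \left(-2 - 34\right) \left(-8\right) = \left(-36\right) \left(-8\right) = 288$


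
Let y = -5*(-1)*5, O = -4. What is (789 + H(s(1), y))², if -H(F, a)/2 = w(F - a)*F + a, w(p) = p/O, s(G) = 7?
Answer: 456976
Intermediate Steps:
y = 25 (y = 5*5 = 25)
w(p) = -p/4 (w(p) = p/(-4) = p*(-¼) = -p/4)
H(F, a) = -2*a - 2*F*(-F/4 + a/4) (H(F, a) = -2*((-(F - a)/4)*F + a) = -2*((-F/4 + a/4)*F + a) = -2*(F*(-F/4 + a/4) + a) = -2*(a + F*(-F/4 + a/4)) = -2*a - 2*F*(-F/4 + a/4))
(789 + H(s(1), y))² = (789 + (-2*25 + (½)*7*(7 - 1*25)))² = (789 + (-50 + (½)*7*(7 - 25)))² = (789 + (-50 + (½)*7*(-18)))² = (789 + (-50 - 63))² = (789 - 113)² = 676² = 456976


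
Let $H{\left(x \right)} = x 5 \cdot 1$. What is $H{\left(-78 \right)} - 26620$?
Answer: $-27010$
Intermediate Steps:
$H{\left(x \right)} = 5 x$ ($H{\left(x \right)} = 5 x 1 = 5 x$)
$H{\left(-78 \right)} - 26620 = 5 \left(-78\right) - 26620 = -390 - 26620 = -27010$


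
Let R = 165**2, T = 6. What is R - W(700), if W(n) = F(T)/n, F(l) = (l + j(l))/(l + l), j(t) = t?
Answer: 19057499/700 ≈ 27225.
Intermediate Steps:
F(l) = 1 (F(l) = (l + l)/(l + l) = (2*l)/((2*l)) = (2*l)*(1/(2*l)) = 1)
R = 27225
W(n) = 1/n
R - W(700) = 27225 - 1/700 = 19057499/700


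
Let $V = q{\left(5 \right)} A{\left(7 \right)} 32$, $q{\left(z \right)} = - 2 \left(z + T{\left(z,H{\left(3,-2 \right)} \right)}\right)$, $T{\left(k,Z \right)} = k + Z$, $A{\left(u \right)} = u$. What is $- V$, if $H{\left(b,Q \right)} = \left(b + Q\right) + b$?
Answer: $6272$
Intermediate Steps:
$H{\left(b,Q \right)} = Q + 2 b$ ($H{\left(b,Q \right)} = \left(Q + b\right) + b = Q + 2 b$)
$T{\left(k,Z \right)} = Z + k$
$q{\left(z \right)} = -8 - 4 z$ ($q{\left(z \right)} = - 2 \left(z + \left(\left(-2 + 2 \cdot 3\right) + z\right)\right) = - 2 \left(z + \left(\left(-2 + 6\right) + z\right)\right) = - 2 \left(z + \left(4 + z\right)\right) = - 2 \left(4 + 2 z\right) = -8 - 4 z$)
$V = -6272$ ($V = \left(-8 - 20\right) 7 \cdot 32 = \left(-28\right) 7 \cdot 32 = \left(-196\right) 32 = -6272$)
$- V = \left(-1\right) \left(-6272\right) = 6272$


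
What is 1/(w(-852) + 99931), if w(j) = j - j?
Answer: 1/99931 ≈ 1.0007e-5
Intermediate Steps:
w(j) = 0
1/(w(-852) + 99931) = 1/(0 + 99931) = 1/99931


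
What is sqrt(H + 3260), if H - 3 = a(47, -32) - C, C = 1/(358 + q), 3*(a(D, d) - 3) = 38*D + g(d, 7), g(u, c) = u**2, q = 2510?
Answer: sqrt(960242011)/478 ≈ 64.828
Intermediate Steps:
a(D, d) = 3 + d**2/3 + 38*D/3 (a(D, d) = 3 + (38*D + d**2)/3 = 3 + (d**2 + 38*D)/3 = 3 + (d**2/3 + 38*D/3) = 3 + d**2/3 + 38*D/3)
C = 1/2868 (C = 1/(358 + 2510) = 1/2868 ≈ 0.00034868)
H = 901189/956 (H = 3 + ((3 + (1/3)*(-32)**2 + (38/3)*47) - 1*1/2868) = 3 + ((3 + (1/3)*1024 + 1786/3) - 1/2868) = 3 + ((3 + 1024/3 + 1786/3) - 1/2868) = 3 + (2819/3 - 1/2868) = 3 + 898321/956 = 901189/956 ≈ 942.67)
sqrt(H + 3260) = sqrt(901189/956 + 3260) = sqrt(4017749/956) = sqrt(960242011)/478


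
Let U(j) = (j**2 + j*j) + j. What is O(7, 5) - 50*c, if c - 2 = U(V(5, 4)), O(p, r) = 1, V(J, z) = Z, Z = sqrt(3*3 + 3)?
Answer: -1299 - 100*sqrt(3) ≈ -1472.2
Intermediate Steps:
Z = 2*sqrt(3) (Z = sqrt(9 + 3) = sqrt(12) = 2*sqrt(3) ≈ 3.4641)
V(J, z) = 2*sqrt(3)
U(j) = j + 2*j**2 (U(j) = (j**2 + j**2) + j = 2*j**2 + j = j + 2*j**2)
c = 2 + 2*sqrt(3)*(1 + 4*sqrt(3)) (c = 2 + (2*sqrt(3))*(1 + 2*(2*sqrt(3))) = 2 + (2*sqrt(3))*(1 + 4*sqrt(3)) = 2 + 2*sqrt(3)*(1 + 4*sqrt(3)) ≈ 29.464)
O(7, 5) - 50*c = 1 - 50*(26 + 2*sqrt(3)) = 1 + (-1300 - 100*sqrt(3)) = -1299 - 100*sqrt(3)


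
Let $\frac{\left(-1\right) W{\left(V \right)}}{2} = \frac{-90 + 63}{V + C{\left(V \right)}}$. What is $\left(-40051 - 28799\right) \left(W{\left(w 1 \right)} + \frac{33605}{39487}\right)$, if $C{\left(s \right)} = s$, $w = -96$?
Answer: $- \frac{24785208225}{631792} \approx -39230.0$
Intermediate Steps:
$W{\left(V \right)} = \frac{27}{V}$ ($W{\left(V \right)} = - 2 \frac{-90 + 63}{V + V} = - 2 \left(- \frac{27}{2 V}\right) = \frac{27}{V}$)
$\left(-40051 - 28799\right) \left(W{\left(w 1 \right)} + \frac{33605}{39487}\right) = \left(-40051 - 28799\right) \left(\frac{27}{\left(-96\right) 1} + \frac{33605}{39487}\right) = - 68850 \left(\frac{27}{-96} + 33605 \cdot \frac{1}{39487}\right) = - 68850 \left(27 \left(- \frac{1}{96}\right) + \frac{33605}{39487}\right) = - 68850 \left(- \frac{9}{32} + \frac{33605}{39487}\right) = \left(-68850\right) \frac{719977}{1263584} = - \frac{24785208225}{631792}$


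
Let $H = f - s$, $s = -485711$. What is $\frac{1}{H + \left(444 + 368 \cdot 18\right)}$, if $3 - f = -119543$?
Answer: $\frac{1}{612325} \approx 1.6331 \cdot 10^{-6}$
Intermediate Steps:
$f = 119546$ ($f = 3 - -119543 = 3 + 119543 = 119546$)
$H = 605257$ ($H = 119546 - -485711 = 119546 + 485711 = 605257$)
$\frac{1}{H + \left(444 + 368 \cdot 18\right)} = \frac{1}{605257 + \left(444 + 368 \cdot 18\right)} = \frac{1}{605257 + \left(444 + 6624\right)} = \frac{1}{605257 + 7068} = \frac{1}{612325}$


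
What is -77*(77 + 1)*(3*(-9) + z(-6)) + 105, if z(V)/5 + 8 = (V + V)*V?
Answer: -1759653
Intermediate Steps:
z(V) = -40 + 10*V**2 (z(V) = -40 + 5*((V + V)*V) = -40 + 5*((2*V)*V) = -40 + 5*(2*V**2) = -40 + 10*V**2)
-77*(77 + 1)*(3*(-9) + z(-6)) + 105 = -77*(77 + 1)*(3*(-9) + (-40 + 10*(-6)**2)) + 105 = -6006*(-27 + (-40 + 10*36)) + 105 = -6006*(-27 + (-40 + 360)) + 105 = -6006*(-27 + 320) + 105 = -6006*293 + 105 = -77*22854 + 105 = -1759758 + 105 = -1759653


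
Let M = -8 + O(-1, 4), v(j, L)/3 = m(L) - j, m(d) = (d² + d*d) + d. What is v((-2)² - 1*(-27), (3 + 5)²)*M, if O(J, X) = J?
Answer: -222075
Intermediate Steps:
m(d) = d + 2*d² (m(d) = (d² + d²) + d = 2*d² + d = d + 2*d²)
v(j, L) = -3*j + 3*L*(1 + 2*L) (v(j, L) = 3*(L*(1 + 2*L) - j) = 3*(-j + L*(1 + 2*L)) = -3*j + 3*L*(1 + 2*L))
M = -9 (M = -8 - 1 = -9)
v((-2)² - 1*(-27), (3 + 5)²)*M = (-3*((-2)² - 1*(-27)) + 3*(3 + 5)²*(1 + 2*(3 + 5)²))*(-9) = (-3*(4 + 27) + 3*8²*(1 + 2*8²))*(-9) = (-3*31 + 3*64*(1 + 2*64))*(-9) = (-93 + 3*64*(1 + 128))*(-9) = (-93 + 3*64*129)*(-9) = (-93 + 24768)*(-9) = 24675*(-9) = -222075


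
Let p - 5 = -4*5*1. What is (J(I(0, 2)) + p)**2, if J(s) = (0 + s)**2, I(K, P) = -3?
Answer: 36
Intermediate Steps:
J(s) = s**2
p = -15 (p = 5 - 4*5*1 = 5 - 20*1 = 5 - 20 = -15)
(J(I(0, 2)) + p)**2 = ((-3)**2 - 15)**2 = (9 - 15)**2 = (-6)**2 = 36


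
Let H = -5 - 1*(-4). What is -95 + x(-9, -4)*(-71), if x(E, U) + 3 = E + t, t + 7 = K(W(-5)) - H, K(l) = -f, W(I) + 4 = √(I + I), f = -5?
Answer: 828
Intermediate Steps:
W(I) = -4 + √2*√I (W(I) = -4 + √(I + I) = -4 + √(2*I) = -4 + √2*√I)
K(l) = 5 (K(l) = -1*(-5) = 5)
H = -1 (H = -5 + 4 = -1)
t = -1 (t = -7 + (5 - 1*(-1)) = -7 + (5 + 1) = -7 + 6 = -1)
x(E, U) = -4 + E (x(E, U) = -3 + (E - 1) = -3 + (-1 + E) = -4 + E)
-95 + x(-9, -4)*(-71) = -95 + (-4 - 9)*(-71) = -95 - 13*(-71) = -95 + 923 = 828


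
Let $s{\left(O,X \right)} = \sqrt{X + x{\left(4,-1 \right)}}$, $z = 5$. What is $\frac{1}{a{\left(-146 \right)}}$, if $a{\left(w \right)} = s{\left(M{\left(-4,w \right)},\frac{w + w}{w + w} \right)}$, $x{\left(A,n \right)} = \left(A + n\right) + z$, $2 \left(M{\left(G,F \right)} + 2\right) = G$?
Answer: $\frac{1}{3} \approx 0.33333$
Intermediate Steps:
$M{\left(G,F \right)} = -2 + \frac{G}{2}$
$x{\left(A,n \right)} = 5 + A + n$ ($x{\left(A,n \right)} = \left(A + n\right) + 5 = 5 + A + n$)
$s{\left(O,X \right)} = \sqrt{8 + X}$ ($s{\left(O,X \right)} = \sqrt{X + \left(5 + 4 - 1\right)} = \sqrt{X + 8} = \sqrt{8 + X}$)
$a{\left(w \right)} = 3$ ($a{\left(w \right)} = \sqrt{8 + \frac{w + w}{w + w}} = \sqrt{8 + \frac{2 w}{2 w}} = \sqrt{8 + 2 w \frac{1}{2 w}} = \sqrt{8 + 1} = \sqrt{9} = 3$)
$\frac{1}{a{\left(-146 \right)}} = \frac{1}{3}$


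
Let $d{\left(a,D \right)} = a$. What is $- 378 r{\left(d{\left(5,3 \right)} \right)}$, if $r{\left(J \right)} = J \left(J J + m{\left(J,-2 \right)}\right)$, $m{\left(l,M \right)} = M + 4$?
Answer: $-51030$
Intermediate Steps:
$m{\left(l,M \right)} = 4 + M$
$r{\left(J \right)} = J \left(2 + J^{2}\right)$ ($r{\left(J \right)} = J \left(J J + \left(4 - 2\right)\right) = J \left(J^{2} + 2\right) = J \left(2 + J^{2}\right)$)
$- 378 r{\left(d{\left(5,3 \right)} \right)} = - 378 \cdot 5 \left(2 + 5^{2}\right) = - 378 \cdot 5 \left(2 + 25\right) = - 378 \cdot 5 \cdot 27 = \left(-378\right) 135 = -51030$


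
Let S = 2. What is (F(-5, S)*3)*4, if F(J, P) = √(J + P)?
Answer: 12*I*√3 ≈ 20.785*I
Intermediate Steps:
(F(-5, S)*3)*4 = (√(-5 + 2)*3)*4 = (√(-3)*3)*4 = ((I*√3)*3)*4 = (3*I*√3)*4 = 12*I*√3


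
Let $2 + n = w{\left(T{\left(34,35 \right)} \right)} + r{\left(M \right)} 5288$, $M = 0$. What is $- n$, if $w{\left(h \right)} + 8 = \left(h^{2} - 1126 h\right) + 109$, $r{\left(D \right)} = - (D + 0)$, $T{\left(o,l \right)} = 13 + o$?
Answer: $50614$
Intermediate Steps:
$r{\left(D \right)} = - D$
$w{\left(h \right)} = 101 + h^{2} - 1126 h$ ($w{\left(h \right)} = -8 + \left(\left(h^{2} - 1126 h\right) + 109\right) = -8 + \left(109 + h^{2} - 1126 h\right) = 101 + h^{2} - 1126 h$)
$n = -50614$ ($n = -2 + \left(\left(101 + \left(13 + 34\right)^{2} - 1126 \left(13 + 34\right)\right) + \left(-1\right) 0 \cdot 5288\right) = -2 + \left(\left(101 + 47^{2} - 52922\right) + 0 \cdot 5288\right) = -2 + \left(\left(101 + 2209 - 52922\right) + 0\right) = -2 + \left(-50612 + 0\right) = -2 - 50612 = -50614$)
$- n = \left(-1\right) \left(-50614\right) = 50614$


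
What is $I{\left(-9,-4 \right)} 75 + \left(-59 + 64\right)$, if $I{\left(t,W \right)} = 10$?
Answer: $755$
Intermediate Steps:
$I{\left(-9,-4 \right)} 75 + \left(-59 + 64\right) = 10 \cdot 75 + \left(-59 + 64\right) = 750 + 5 = 755$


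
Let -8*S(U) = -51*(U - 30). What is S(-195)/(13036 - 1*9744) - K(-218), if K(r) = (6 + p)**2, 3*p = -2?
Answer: -6845291/237024 ≈ -28.880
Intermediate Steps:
p = -2/3 (p = (1/3)*(-2) = -2/3 ≈ -0.66667)
S(U) = -765/4 + 51*U/8 (S(U) = -(-51)*(U - 30)/8 = -(-51)*(-30 + U)/8 = -(1530 - 51*U)/8 = -765/4 + 51*U/8)
K(r) = 256/9 (K(r) = (6 - 2/3)**2 = (16/3)**2 = 256/9)
S(-195)/(13036 - 1*9744) - K(-218) = (-765/4 + (51/8)*(-195))/(13036 - 1*9744) - 1*256/9 = (-765/4 - 9945/8)/(13036 - 9744) - 256/9 = -11475/8/3292 - 256/9 = -11475/8*1/3292 - 256/9 = -11475/26336 - 256/9 = -6845291/237024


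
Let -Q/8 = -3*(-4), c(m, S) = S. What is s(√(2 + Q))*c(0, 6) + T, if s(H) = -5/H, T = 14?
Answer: 14 + 15*I*√94/47 ≈ 14.0 + 3.0943*I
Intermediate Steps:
Q = -96 (Q = -(-24)*(-4) = -8*12 = -96)
s(√(2 + Q))*c(0, 6) + T = -5/√(2 - 96)*6 + 14 = -5*(-I*√94/94)*6 + 14 = -(-5)*I*√94/94*6 + 14 = (5*I*√94/94)*6 + 14 = 15*I*√94/47 + 14 = 14 + 15*I*√94/47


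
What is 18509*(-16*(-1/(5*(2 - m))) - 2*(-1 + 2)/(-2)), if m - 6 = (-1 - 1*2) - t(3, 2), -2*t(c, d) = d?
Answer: -55527/5 ≈ -11105.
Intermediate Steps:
t(c, d) = -d/2
m = 4 (m = 6 + ((-1 - 1*2) - (-1)*2/2) = 6 + ((-1 - 2) - 1*(-1)) = 6 + (-3 + 1) = 6 - 2 = 4)
18509*(-16*(-1/(5*(2 - m))) - 2*(-1 + 2)/(-2)) = 18509*(-16*(-1/(5*(2 - 1*4))) - 2*(-1 + 2)/(-2)) = 18509*(-16*(-1/(5*(2 - 4))) - 2*1*(-½)) = 18509*(-16/((-5*(-2))) - 2*(-½)) = 18509*(-16/10 + 1) = 18509*(-16*⅒ + 1) = 18509*(-8/5 + 1) = 18509*(-⅗) = -55527/5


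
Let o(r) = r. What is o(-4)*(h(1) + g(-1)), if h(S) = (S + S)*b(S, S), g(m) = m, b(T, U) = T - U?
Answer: 4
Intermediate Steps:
h(S) = 0 (h(S) = (S + S)*(S - S) = (2*S)*0 = 0)
o(-4)*(h(1) + g(-1)) = -4*(0 - 1) = -4*(-1) = 4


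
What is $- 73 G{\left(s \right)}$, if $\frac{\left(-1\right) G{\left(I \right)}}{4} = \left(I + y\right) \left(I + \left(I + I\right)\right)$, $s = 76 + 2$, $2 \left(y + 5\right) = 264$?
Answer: $14007240$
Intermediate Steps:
$y = 127$ ($y = -5 + \frac{1}{2} \cdot 264 = -5 + 132 = 127$)
$s = 78$
$G{\left(I \right)} = - 12 I \left(127 + I\right)$ ($G{\left(I \right)} = - 4 \left(I + 127\right) \left(I + \left(I + I\right)\right) = - 4 \left(127 + I\right) \left(I + 2 I\right) = - 4 \left(127 + I\right) 3 I = - 4 \cdot 3 I \left(127 + I\right) = - 12 I \left(127 + I\right)$)
$- 73 G{\left(s \right)} = - 73 \left(\left(-12\right) 78 \left(127 + 78\right)\right) = - 73 \left(\left(-12\right) 78 \cdot 205\right) = \left(-73\right) \left(-191880\right) = 14007240$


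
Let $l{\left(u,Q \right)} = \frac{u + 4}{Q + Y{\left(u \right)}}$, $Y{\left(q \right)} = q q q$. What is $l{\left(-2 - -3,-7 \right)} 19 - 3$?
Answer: $- \frac{113}{6} \approx -18.833$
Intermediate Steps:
$Y{\left(q \right)} = q^{3}$ ($Y{\left(q \right)} = q^{2} q = q^{3}$)
$l{\left(u,Q \right)} = \frac{4 + u}{Q + u^{3}}$ ($l{\left(u,Q \right)} = \frac{u + 4}{Q + u^{3}} = \frac{4 + u}{Q + u^{3}}$)
$l{\left(-2 - -3,-7 \right)} 19 - 3 = \frac{4 - -1}{-7 + \left(-2 - -3\right)^{3}} \cdot 19 - 3 = \frac{4 + \left(-2 + 3\right)}{-7 + \left(-2 + 3\right)^{3}} \cdot 19 - 3 = \frac{4 + 1}{-7 + 1^{3}} \cdot 19 - 3 = \frac{1}{-7 + 1} \cdot 5 \cdot 19 - 3 = \frac{1}{-6} \cdot 5 \cdot 19 - 3 = \left(- \frac{1}{6}\right) 5 \cdot 19 - 3 = \left(- \frac{5}{6}\right) 19 - 3 = - \frac{95}{6} - 3 = - \frac{113}{6}$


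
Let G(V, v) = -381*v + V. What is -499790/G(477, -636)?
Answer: -9430/4581 ≈ -2.0585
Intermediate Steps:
G(V, v) = V - 381*v
-499790/G(477, -636) = -499790/(477 - 381*(-636)) = -499790/(477 + 242316) = -499790/242793 = -499790*1/242793 = -9430/4581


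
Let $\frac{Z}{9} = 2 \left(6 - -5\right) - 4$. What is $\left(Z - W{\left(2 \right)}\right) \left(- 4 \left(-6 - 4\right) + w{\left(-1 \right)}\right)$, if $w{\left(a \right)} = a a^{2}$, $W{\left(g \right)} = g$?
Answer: $6240$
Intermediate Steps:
$w{\left(a \right)} = a^{3}$
$Z = 162$ ($Z = 9 \left(2 \left(6 - -5\right) - 4\right) = 9 \left(2 \left(6 + 5\right) - 4\right) = 9 \left(2 \cdot 11 - 4\right) = 9 \left(22 - 4\right) = 9 \cdot 18 = 162$)
$\left(Z - W{\left(2 \right)}\right) \left(- 4 \left(-6 - 4\right) + w{\left(-1 \right)}\right) = \left(162 - 2\right) \left(- 4 \left(-6 - 4\right) + \left(-1\right)^{3}\right) = \left(162 - 2\right) \left(\left(-4\right) \left(-10\right) - 1\right) = 160 \left(40 - 1\right) = 160 \cdot 39 = 6240$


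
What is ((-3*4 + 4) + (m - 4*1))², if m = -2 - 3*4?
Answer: 676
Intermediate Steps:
m = -14 (m = -2 - 12 = -14)
((-3*4 + 4) + (m - 4*1))² = ((-3*4 + 4) + (-14 - 4*1))² = ((-12 + 4) + (-14 - 4))² = (-8 - 18)² = (-26)² = 676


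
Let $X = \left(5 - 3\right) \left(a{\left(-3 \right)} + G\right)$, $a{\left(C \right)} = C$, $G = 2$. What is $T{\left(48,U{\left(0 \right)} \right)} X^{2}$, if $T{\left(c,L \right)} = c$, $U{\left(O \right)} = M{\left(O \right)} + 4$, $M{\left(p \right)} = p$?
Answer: $192$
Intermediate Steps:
$U{\left(O \right)} = 4 + O$ ($U{\left(O \right)} = O + 4 = 4 + O$)
$X = -2$ ($X = \left(5 - 3\right) \left(-3 + 2\right) = 2 \left(-1\right) = -2$)
$T{\left(48,U{\left(0 \right)} \right)} X^{2} = 48 \left(-2\right)^{2} = 48 \cdot 4 = 192$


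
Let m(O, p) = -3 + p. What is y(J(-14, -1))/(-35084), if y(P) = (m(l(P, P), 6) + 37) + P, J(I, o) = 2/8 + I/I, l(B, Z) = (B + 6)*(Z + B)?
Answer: -165/140336 ≈ -0.0011758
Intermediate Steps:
l(B, Z) = (6 + B)*(B + Z)
J(I, o) = 5/4 (J(I, o) = 2*(⅛) + 1 = ¼ + 1 = 5/4)
y(P) = 40 + P (y(P) = ((-3 + 6) + 37) + P = (3 + 37) + P = 40 + P)
y(J(-14, -1))/(-35084) = (40 + 5/4)/(-35084) = (165/4)*(-1/35084) = -165/140336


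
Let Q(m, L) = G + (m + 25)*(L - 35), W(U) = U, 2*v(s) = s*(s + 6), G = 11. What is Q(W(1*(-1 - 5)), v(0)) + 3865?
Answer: 3211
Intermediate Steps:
v(s) = s*(6 + s)/2 (v(s) = (s*(s + 6))/2 = (s*(6 + s))/2 = s*(6 + s)/2)
Q(m, L) = 11 + (-35 + L)*(25 + m) (Q(m, L) = 11 + (m + 25)*(L - 35) = 11 + (25 + m)*(-35 + L) = 11 + (-35 + L)*(25 + m))
Q(W(1*(-1 - 5)), v(0)) + 3865 = (-864 - 35*(-1 - 5) + 25*((½)*0*(6 + 0)) + ((½)*0*(6 + 0))*(1*(-1 - 5))) + 3865 = (-864 - 35*(-6) + 25*((½)*0*6) + ((½)*0*6)*(1*(-6))) + 3865 = (-864 - 35*(-6) + 25*0 + 0*(-6)) + 3865 = (-864 + 210 + 0 + 0) + 3865 = -654 + 3865 = 3211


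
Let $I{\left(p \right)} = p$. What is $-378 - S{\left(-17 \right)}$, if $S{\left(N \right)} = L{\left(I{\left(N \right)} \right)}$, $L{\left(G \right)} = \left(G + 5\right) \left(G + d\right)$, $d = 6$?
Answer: $-510$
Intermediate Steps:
$L{\left(G \right)} = \left(5 + G\right) \left(6 + G\right)$ ($L{\left(G \right)} = \left(G + 5\right) \left(G + 6\right) = \left(5 + G\right) \left(6 + G\right)$)
$S{\left(N \right)} = 30 + N^{2} + 11 N$
$-378 - S{\left(-17 \right)} = -378 - \left(30 + \left(-17\right)^{2} + 11 \left(-17\right)\right) = -378 - \left(30 + 289 - 187\right) = -378 - 132 = -510$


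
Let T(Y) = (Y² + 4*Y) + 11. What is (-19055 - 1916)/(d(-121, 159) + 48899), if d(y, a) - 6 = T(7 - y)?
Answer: -20971/65812 ≈ -0.31865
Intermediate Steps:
T(Y) = 11 + Y² + 4*Y
d(y, a) = 45 + (7 - y)² - 4*y (d(y, a) = 6 + (11 + (7 - y)² + 4*(7 - y)) = 6 + (11 + (7 - y)² + (28 - 4*y)) = 6 + (39 + (7 - y)² - 4*y) = 45 + (7 - y)² - 4*y)
(-19055 - 1916)/(d(-121, 159) + 48899) = (-19055 - 1916)/((94 + (-121)² - 18*(-121)) + 48899) = -20971/((94 + 14641 + 2178) + 48899) = -20971/(16913 + 48899) = -20971/65812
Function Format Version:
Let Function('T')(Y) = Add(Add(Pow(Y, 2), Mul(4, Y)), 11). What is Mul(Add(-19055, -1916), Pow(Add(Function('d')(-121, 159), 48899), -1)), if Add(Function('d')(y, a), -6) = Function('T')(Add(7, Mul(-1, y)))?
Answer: Rational(-20971, 65812) ≈ -0.31865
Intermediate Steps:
Function('T')(Y) = Add(11, Pow(Y, 2), Mul(4, Y))
Function('d')(y, a) = Add(45, Pow(Add(7, Mul(-1, y)), 2), Mul(-4, y)) (Function('d')(y, a) = Add(6, Add(11, Pow(Add(7, Mul(-1, y)), 2), Mul(4, Add(7, Mul(-1, y))))) = Add(6, Add(11, Pow(Add(7, Mul(-1, y)), 2), Add(28, Mul(-4, y)))) = Add(6, Add(39, Pow(Add(7, Mul(-1, y)), 2), Mul(-4, y))) = Add(45, Pow(Add(7, Mul(-1, y)), 2), Mul(-4, y)))
Mul(Add(-19055, -1916), Pow(Add(Function('d')(-121, 159), 48899), -1)) = Mul(Add(-19055, -1916), Pow(Add(Add(94, Pow(-121, 2), Mul(-18, -121)), 48899), -1)) = Mul(-20971, Pow(Add(Add(94, 14641, 2178), 48899), -1)) = Mul(-20971, Pow(Add(16913, 48899), -1)) = Mul(-20971, Pow(65812, -1)) = Mul(-20971, Rational(1, 65812)) = Rational(-20971, 65812)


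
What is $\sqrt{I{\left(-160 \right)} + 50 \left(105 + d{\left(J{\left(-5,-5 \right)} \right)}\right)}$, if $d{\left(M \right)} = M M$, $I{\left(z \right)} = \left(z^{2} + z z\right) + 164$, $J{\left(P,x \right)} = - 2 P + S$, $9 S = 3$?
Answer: $\frac{2 \sqrt{139394}}{3} \approx 248.9$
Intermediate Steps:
$S = \frac{1}{3}$ ($S = \frac{1}{9} \cdot 3 = \frac{1}{3} \approx 0.33333$)
$J{\left(P,x \right)} = \frac{1}{3} - 2 P$ ($J{\left(P,x \right)} = - 2 P + \frac{1}{3} = \frac{1}{3} - 2 P$)
$I{\left(z \right)} = 164 + 2 z^{2}$ ($I{\left(z \right)} = \left(z^{2} + z^{2}\right) + 164 = 2 z^{2} + 164 = 164 + 2 z^{2}$)
$d{\left(M \right)} = M^{2}$
$\sqrt{I{\left(-160 \right)} + 50 \left(105 + d{\left(J{\left(-5,-5 \right)} \right)}\right)} = \sqrt{\left(164 + 2 \left(-160\right)^{2}\right) + 50 \left(105 + \left(\frac{1}{3} - -10\right)^{2}\right)} = \sqrt{\left(164 + 2 \cdot 25600\right) + 50 \left(105 + \left(\frac{1}{3} + 10\right)^{2}\right)} = \sqrt{\left(164 + 51200\right) + 50 \left(105 + \left(\frac{31}{3}\right)^{2}\right)} = \sqrt{51364 + 50 \left(105 + \frac{961}{9}\right)} = \sqrt{51364 + 50 \cdot \frac{1906}{9}} = \sqrt{51364 + \frac{95300}{9}} = \sqrt{\frac{557576}{9}} = \frac{2 \sqrt{139394}}{3}$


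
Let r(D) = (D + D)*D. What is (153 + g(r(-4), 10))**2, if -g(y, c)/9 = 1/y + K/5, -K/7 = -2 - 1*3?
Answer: 8242641/1024 ≈ 8049.5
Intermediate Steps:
K = 35 (K = -7*(-2 - 1*3) = -7*(-2 - 3) = -7*(-5) = 35)
r(D) = 2*D**2 (r(D) = (2*D)*D = 2*D**2)
g(y, c) = -63 - 9/y (g(y, c) = -9*(1/y + 35/5) = -9*(1/y + 35*(1/5)) = -9*(1/y + 7) = -9*(7 + 1/y) = -63 - 9/y)
(153 + g(r(-4), 10))**2 = (153 + (-63 - 9/(2*(-4)**2)))**2 = (153 + (-63 - 9/(2*16)))**2 = (153 + (-63 - 9/32))**2 = (153 - 2025/32)**2 = (2871/32)**2 = 8242641/1024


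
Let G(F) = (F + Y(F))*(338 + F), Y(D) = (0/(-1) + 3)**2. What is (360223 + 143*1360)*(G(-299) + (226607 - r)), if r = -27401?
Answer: 134625308694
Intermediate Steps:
Y(D) = 9 (Y(D) = (0*(-1) + 3)**2 = (0 + 3)**2 = 3**2 = 9)
G(F) = (9 + F)*(338 + F) (G(F) = (F + 9)*(338 + F) = (9 + F)*(338 + F))
(360223 + 143*1360)*(G(-299) + (226607 - r)) = (360223 + 143*1360)*((3042 + (-299)**2 + 347*(-299)) + (226607 - 1*(-27401))) = (360223 + 194480)*((3042 + 89401 - 103753) + (226607 + 27401)) = 554703*(-11310 + 254008) = 554703*242698 = 134625308694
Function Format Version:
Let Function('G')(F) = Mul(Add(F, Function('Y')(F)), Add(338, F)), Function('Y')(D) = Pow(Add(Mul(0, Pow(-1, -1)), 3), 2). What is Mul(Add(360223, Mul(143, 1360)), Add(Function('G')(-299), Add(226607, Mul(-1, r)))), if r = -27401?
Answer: 134625308694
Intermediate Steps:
Function('Y')(D) = 9 (Function('Y')(D) = Pow(Add(Mul(0, -1), 3), 2) = Pow(Add(0, 3), 2) = Pow(3, 2) = 9)
Function('G')(F) = Mul(Add(9, F), Add(338, F)) (Function('G')(F) = Mul(Add(F, 9), Add(338, F)) = Mul(Add(9, F), Add(338, F)))
Mul(Add(360223, Mul(143, 1360)), Add(Function('G')(-299), Add(226607, Mul(-1, r)))) = Mul(Add(360223, Mul(143, 1360)), Add(Add(3042, Pow(-299, 2), Mul(347, -299)), Add(226607, Mul(-1, -27401)))) = Mul(Add(360223, 194480), Add(Add(3042, 89401, -103753), Add(226607, 27401))) = Mul(554703, Add(-11310, 254008)) = Mul(554703, 242698) = 134625308694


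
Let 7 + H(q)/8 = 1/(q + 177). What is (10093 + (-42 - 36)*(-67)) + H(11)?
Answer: 717363/47 ≈ 15263.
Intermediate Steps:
H(q) = -56 + 8/(177 + q) (H(q) = -56 + 8/(q + 177) = -56 + 8/(177 + q))
(10093 + (-42 - 36)*(-67)) + H(11) = (10093 + (-42 - 36)*(-67)) + 8*(-1238 - 7*11)/(177 + 11) = (10093 - 78*(-67)) + 8*(-1238 - 77)/188 = (10093 + 5226) + 8*(1/188)*(-1315) = 15319 - 2630/47 = 717363/47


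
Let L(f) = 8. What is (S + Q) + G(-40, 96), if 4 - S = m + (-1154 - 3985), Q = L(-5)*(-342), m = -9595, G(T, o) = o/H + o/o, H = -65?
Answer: 780099/65 ≈ 12002.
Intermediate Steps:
G(T, o) = 1 - o/65 (G(T, o) = o/(-65) + o/o = o*(-1/65) + 1 = -o/65 + 1 = 1 - o/65)
Q = -2736 (Q = 8*(-342) = -2736)
S = 14738 (S = 4 - (-9595 + (-1154 - 3985)) = 4 - (-9595 - 5139) = 4 - 1*(-14734) = 4 + 14734 = 14738)
(S + Q) + G(-40, 96) = (14738 - 2736) + (1 - 1/65*96) = 12002 + (1 - 96/65) = 12002 - 31/65 = 780099/65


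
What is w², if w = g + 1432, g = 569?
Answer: 4004001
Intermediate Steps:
w = 2001 (w = 569 + 1432 = 2001)
w² = 2001² = 4004001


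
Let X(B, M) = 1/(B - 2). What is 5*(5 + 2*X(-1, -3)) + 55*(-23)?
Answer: -3730/3 ≈ -1243.3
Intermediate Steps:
X(B, M) = 1/(-2 + B)
5*(5 + 2*X(-1, -3)) + 55*(-23) = 5*(5 + 2/(-2 - 1)) + 55*(-23) = 5*(5 + 2/(-3)) - 1265 = 5*(5 + 2*(-⅓)) - 1265 = 5*(5 - ⅔) - 1265 = 5*(13/3) - 1265 = 65/3 - 1265 = -3730/3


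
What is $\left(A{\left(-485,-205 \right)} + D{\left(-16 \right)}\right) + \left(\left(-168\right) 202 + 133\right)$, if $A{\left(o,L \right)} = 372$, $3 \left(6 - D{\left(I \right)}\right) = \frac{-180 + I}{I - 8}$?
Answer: $- \frac{601699}{18} \approx -33428.0$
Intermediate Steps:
$D{\left(I \right)} = 6 - \frac{-180 + I}{3 \left(-8 + I\right)}$ ($D{\left(I \right)} = 6 - \frac{\left(-180 + I\right) \frac{1}{I - 8}}{3} = 6 - \frac{\left(-180 + I\right) \frac{1}{-8 + I}}{3} = 6 - \frac{\frac{1}{-8 + I} \left(-180 + I\right)}{3} = 6 - \frac{-180 + I}{3 \left(-8 + I\right)}$)
$\left(A{\left(-485,-205 \right)} + D{\left(-16 \right)}\right) + \left(\left(-168\right) 202 + 133\right) = \left(372 + \frac{36 + 17 \left(-16\right)}{3 \left(-8 - 16\right)}\right) + \left(\left(-168\right) 202 + 133\right) = \left(372 + \frac{36 - 272}{3 \left(-24\right)}\right) + \left(-33936 + 133\right) = \left(372 + \frac{1}{3} \left(- \frac{1}{24}\right) \left(-236\right)\right) - 33803 = \left(372 + \frac{59}{18}\right) - 33803 = \frac{6755}{18} - 33803 = - \frac{601699}{18}$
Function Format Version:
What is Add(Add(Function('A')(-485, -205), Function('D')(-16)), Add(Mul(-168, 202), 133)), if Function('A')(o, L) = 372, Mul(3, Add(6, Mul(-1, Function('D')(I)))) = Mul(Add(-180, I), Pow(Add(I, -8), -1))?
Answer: Rational(-601699, 18) ≈ -33428.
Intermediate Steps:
Function('D')(I) = Add(6, Mul(Rational(-1, 3), Pow(Add(-8, I), -1), Add(-180, I))) (Function('D')(I) = Add(6, Mul(Rational(-1, 3), Mul(Add(-180, I), Pow(Add(I, -8), -1)))) = Add(6, Mul(Rational(-1, 3), Mul(Add(-180, I), Pow(Add(-8, I), -1)))) = Add(6, Mul(Rational(-1, 3), Mul(Pow(Add(-8, I), -1), Add(-180, I)))) = Add(6, Mul(Rational(-1, 3), Pow(Add(-8, I), -1), Add(-180, I))))
Add(Add(Function('A')(-485, -205), Function('D')(-16)), Add(Mul(-168, 202), 133)) = Add(Add(372, Mul(Rational(1, 3), Pow(Add(-8, -16), -1), Add(36, Mul(17, -16)))), Add(Mul(-168, 202), 133)) = Add(Add(372, Mul(Rational(1, 3), Pow(-24, -1), Add(36, -272))), Add(-33936, 133)) = Add(Add(372, Mul(Rational(1, 3), Rational(-1, 24), -236)), -33803) = Add(Add(372, Rational(59, 18)), -33803) = Add(Rational(6755, 18), -33803) = Rational(-601699, 18)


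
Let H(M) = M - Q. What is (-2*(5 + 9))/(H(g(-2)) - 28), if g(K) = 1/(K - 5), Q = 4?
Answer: 196/225 ≈ 0.87111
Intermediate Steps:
g(K) = 1/(-5 + K)
H(M) = -4 + M (H(M) = M - 1*4 = M - 4 = -4 + M)
(-2*(5 + 9))/(H(g(-2)) - 28) = (-2*(5 + 9))/((-4 + 1/(-5 - 2)) - 28) = (-2*14)/((-4 + 1/(-7)) - 28) = -28/((-4 - ⅐) - 28) = -28/(-29/7 - 28) = -28/(-225/7) = -28*(-7/225) = 196/225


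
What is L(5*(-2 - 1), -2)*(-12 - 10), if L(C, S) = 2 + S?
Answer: 0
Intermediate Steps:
L(5*(-2 - 1), -2)*(-12 - 10) = (2 - 2)*(-12 - 10) = 0*(-22) = 0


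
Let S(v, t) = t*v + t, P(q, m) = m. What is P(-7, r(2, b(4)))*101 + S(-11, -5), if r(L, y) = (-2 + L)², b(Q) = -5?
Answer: 50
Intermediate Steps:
S(v, t) = t + t*v
P(-7, r(2, b(4)))*101 + S(-11, -5) = (-2 + 2)²*101 - 5*(1 - 11) = 0²*101 - 5*(-10) = 0*101 + 50 = 0 + 50 = 50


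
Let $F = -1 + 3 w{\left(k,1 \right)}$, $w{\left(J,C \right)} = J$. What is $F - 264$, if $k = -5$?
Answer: $-280$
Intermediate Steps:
$F = -16$ ($F = -1 + 3 \left(-5\right) = -1 - 15 = -16$)
$F - 264 = -16 - 264 = -280$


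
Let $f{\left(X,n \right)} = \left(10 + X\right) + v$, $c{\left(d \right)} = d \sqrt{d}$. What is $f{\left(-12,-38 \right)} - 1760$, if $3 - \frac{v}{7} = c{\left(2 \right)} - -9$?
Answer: $-1804 - 14 \sqrt{2} \approx -1823.8$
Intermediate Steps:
$c{\left(d \right)} = d^{\frac{3}{2}}$
$v = -42 - 14 \sqrt{2}$ ($v = 21 - 7 \left(2^{\frac{3}{2}} - -9\right) = 21 - 7 \left(2 \sqrt{2} + 9\right) = 21 - 7 \left(9 + 2 \sqrt{2}\right) = 21 - \left(63 + 14 \sqrt{2}\right) = -42 - 14 \sqrt{2} \approx -61.799$)
$f{\left(X,n \right)} = -32 + X - 14 \sqrt{2}$ ($f{\left(X,n \right)} = \left(10 + X\right) - \left(42 + 14 \sqrt{2}\right) = -32 + X - 14 \sqrt{2}$)
$f{\left(-12,-38 \right)} - 1760 = \left(-32 - 12 - 14 \sqrt{2}\right) - 1760 = \left(-44 - 14 \sqrt{2}\right) - 1760 = -1804 - 14 \sqrt{2}$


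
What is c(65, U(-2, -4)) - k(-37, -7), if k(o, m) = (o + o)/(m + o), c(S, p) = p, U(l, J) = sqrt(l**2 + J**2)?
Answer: -37/22 + 2*sqrt(5) ≈ 2.7903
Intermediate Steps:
U(l, J) = sqrt(J**2 + l**2)
k(o, m) = 2*o/(m + o) (k(o, m) = (2*o)/(m + o) = 2*o/(m + o))
c(65, U(-2, -4)) - k(-37, -7) = sqrt((-4)**2 + (-2)**2) - 2*(-37)/(-7 - 37) = sqrt(16 + 4) - 2*(-37)/(-44) = sqrt(20) - 2*(-37)*(-1)/44 = 2*sqrt(5) - 1*37/22 = 2*sqrt(5) - 37/22 = -37/22 + 2*sqrt(5)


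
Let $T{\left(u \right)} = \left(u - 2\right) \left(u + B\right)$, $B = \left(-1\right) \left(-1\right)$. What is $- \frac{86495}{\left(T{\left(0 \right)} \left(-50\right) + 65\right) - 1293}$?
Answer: $\frac{86495}{1128} \approx 76.68$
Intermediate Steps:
$B = 1$
$T{\left(u \right)} = \left(1 + u\right) \left(-2 + u\right)$ ($T{\left(u \right)} = \left(u - 2\right) \left(u + 1\right) = \left(-2 + u\right) \left(1 + u\right) = \left(1 + u\right) \left(-2 + u\right)$)
$- \frac{86495}{\left(T{\left(0 \right)} \left(-50\right) + 65\right) - 1293} = - \frac{86495}{\left(\left(-2 + 0^{2} - 0\right) \left(-50\right) + 65\right) - 1293} = - \frac{86495}{\left(\left(-2 + 0 + 0\right) \left(-50\right) + 65\right) - 1293} = - \frac{86495}{\left(\left(-2\right) \left(-50\right) + 65\right) - 1293} = - \frac{86495}{\left(100 + 65\right) - 1293} = - \frac{86495}{165 - 1293} = - \frac{86495}{-1128} = \left(-86495\right) \left(- \frac{1}{1128}\right) = \frac{86495}{1128}$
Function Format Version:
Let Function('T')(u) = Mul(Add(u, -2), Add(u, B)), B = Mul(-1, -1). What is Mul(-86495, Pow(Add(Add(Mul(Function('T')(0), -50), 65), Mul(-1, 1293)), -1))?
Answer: Rational(86495, 1128) ≈ 76.680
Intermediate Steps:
B = 1
Function('T')(u) = Mul(Add(1, u), Add(-2, u)) (Function('T')(u) = Mul(Add(u, -2), Add(u, 1)) = Mul(Add(-2, u), Add(1, u)) = Mul(Add(1, u), Add(-2, u)))
Mul(-86495, Pow(Add(Add(Mul(Function('T')(0), -50), 65), Mul(-1, 1293)), -1)) = Mul(-86495, Pow(Add(Add(Mul(Add(-2, Pow(0, 2), Mul(-1, 0)), -50), 65), Mul(-1, 1293)), -1)) = Mul(-86495, Pow(Add(Add(Mul(Add(-2, 0, 0), -50), 65), -1293), -1)) = Mul(-86495, Pow(Add(Add(Mul(-2, -50), 65), -1293), -1)) = Mul(-86495, Pow(Add(Add(100, 65), -1293), -1)) = Mul(-86495, Pow(Add(165, -1293), -1)) = Mul(-86495, Pow(-1128, -1)) = Mul(-86495, Rational(-1, 1128)) = Rational(86495, 1128)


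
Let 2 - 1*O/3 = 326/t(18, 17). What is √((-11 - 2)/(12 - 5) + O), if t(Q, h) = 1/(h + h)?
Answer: I*√1629145/7 ≈ 182.34*I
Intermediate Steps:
t(Q, h) = 1/(2*h)
O = -33246 (O = 6 - 978/((½)/17) = 6 - 978/((½)*(1/17)) = 6 - 978/1/34 = 6 - 978*34 = 6 - 3*11084 = 6 - 33252 = -33246)
√((-11 - 2)/(12 - 5) + O) = √((-11 - 2)/(12 - 5) - 33246) = √(-13/7 - 33246) = √(-232735/7) = I*√1629145/7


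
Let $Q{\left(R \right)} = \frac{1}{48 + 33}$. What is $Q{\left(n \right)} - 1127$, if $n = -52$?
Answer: $- \frac{91286}{81} \approx -1127.0$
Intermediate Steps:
$Q{\left(R \right)} = \frac{1}{81}$
$Q{\left(n \right)} - 1127 = \frac{1}{81} - 1127 = - \frac{91286}{81}$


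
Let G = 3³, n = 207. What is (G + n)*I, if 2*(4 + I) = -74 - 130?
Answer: -24804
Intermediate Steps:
G = 27
I = -106 (I = -4 + (-74 - 130)/2 = -4 + (½)*(-204) = -4 - 102 = -106)
(G + n)*I = (27 + 207)*(-106) = 234*(-106) = -24804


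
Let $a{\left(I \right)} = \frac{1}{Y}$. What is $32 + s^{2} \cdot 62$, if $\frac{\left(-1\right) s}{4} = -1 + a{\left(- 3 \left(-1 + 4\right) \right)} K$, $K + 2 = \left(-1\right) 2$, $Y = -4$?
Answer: $32$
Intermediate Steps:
$a{\left(I \right)} = - \frac{1}{4}$ ($a{\left(I \right)} = \frac{1}{-4} = - \frac{1}{4}$)
$K = -4$ ($K = -2 - 2 = -4$)
$s = 0$ ($s = - 4 \left(-1 - -1\right) = - 4 \left(-1 + 1\right) = \left(-4\right) 0 = 0$)
$32 + s^{2} \cdot 62 = 32 + 0^{2} \cdot 62 = 32 + 0 \cdot 62 = 32 + 0 = 32$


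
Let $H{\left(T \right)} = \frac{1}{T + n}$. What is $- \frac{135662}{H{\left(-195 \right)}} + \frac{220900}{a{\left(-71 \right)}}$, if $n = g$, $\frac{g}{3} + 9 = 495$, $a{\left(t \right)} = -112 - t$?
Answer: $- \frac{7025206246}{41} \approx -1.7135 \cdot 10^{8}$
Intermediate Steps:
$g = 1458$ ($g = -27 + 3 \cdot 495 = -27 + 1485 = 1458$)
$n = 1458$
$H{\left(T \right)} = \frac{1}{1458 + T}$ ($H{\left(T \right)} = \frac{1}{T + 1458} = \frac{1}{1458 + T}$)
$- \frac{135662}{H{\left(-195 \right)}} + \frac{220900}{a{\left(-71 \right)}} = - \frac{135662}{\frac{1}{1458 - 195}} + \frac{220900}{-112 - -71} = - \frac{135662}{\frac{1}{1263}} + \frac{220900}{-112 + 71} = - 135662 \frac{1}{\frac{1}{1263}} + \frac{220900}{-41} = \left(-135662\right) 1263 + 220900 \left(- \frac{1}{41}\right) = -171341106 - \frac{220900}{41} = - \frac{7025206246}{41}$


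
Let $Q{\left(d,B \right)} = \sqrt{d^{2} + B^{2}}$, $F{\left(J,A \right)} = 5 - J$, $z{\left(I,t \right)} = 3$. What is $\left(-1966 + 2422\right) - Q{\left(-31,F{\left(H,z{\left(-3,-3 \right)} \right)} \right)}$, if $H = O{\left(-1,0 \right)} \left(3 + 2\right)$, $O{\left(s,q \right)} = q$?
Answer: $456 - \sqrt{986} \approx 424.6$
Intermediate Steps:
$H = 0$ ($H = 0 \left(3 + 2\right) = 0 \cdot 5 = 0$)
$Q{\left(d,B \right)} = \sqrt{B^{2} + d^{2}}$
$\left(-1966 + 2422\right) - Q{\left(-31,F{\left(H,z{\left(-3,-3 \right)} \right)} \right)} = \left(-1966 + 2422\right) - \sqrt{\left(5 - 0\right)^{2} + \left(-31\right)^{2}} = 456 - \sqrt{\left(5 + 0\right)^{2} + 961} = 456 - \sqrt{5^{2} + 961} = 456 - \sqrt{25 + 961} = 456 - \sqrt{986}$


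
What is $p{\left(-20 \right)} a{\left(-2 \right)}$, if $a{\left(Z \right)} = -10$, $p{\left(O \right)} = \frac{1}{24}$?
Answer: $- \frac{5}{12} \approx -0.41667$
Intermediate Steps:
$p{\left(O \right)} = \frac{1}{24}$
$p{\left(-20 \right)} a{\left(-2 \right)} = \frac{1}{24} \left(-10\right) = - \frac{5}{12}$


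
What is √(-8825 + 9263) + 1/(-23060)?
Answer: -1/23060 + √438 ≈ 20.928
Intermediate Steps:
√(-8825 + 9263) + 1/(-23060) = √438 - 1/23060 = -1/23060 + √438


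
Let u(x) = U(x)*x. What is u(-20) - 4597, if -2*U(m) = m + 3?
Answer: -4767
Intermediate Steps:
U(m) = -3/2 - m/2 (U(m) = -(m + 3)/2 = -(3 + m)/2 = -3/2 - m/2)
u(x) = x*(-3/2 - x/2) (u(x) = (-3/2 - x/2)*x = x*(-3/2 - x/2))
u(-20) - 4597 = -½*(-20)*(3 - 20) - 4597 = -½*(-20)*(-17) - 4597 = -170 - 4597 = -4767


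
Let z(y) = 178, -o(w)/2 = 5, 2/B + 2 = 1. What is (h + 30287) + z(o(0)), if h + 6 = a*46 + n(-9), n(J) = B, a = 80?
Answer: 34137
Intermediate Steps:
B = -2 (B = 2/(-2 + 1) = 2/(-1) = 2*(-1) = -2)
o(w) = -10 (o(w) = -2*5 = -10)
n(J) = -2
h = 3672 (h = -6 + (80*46 - 2) = -6 + (3680 - 2) = -6 + 3678 = 3672)
(h + 30287) + z(o(0)) = (3672 + 30287) + 178 = 33959 + 178 = 34137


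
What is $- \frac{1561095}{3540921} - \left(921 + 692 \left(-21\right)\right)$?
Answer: $\frac{16064638212}{1180307} \approx 13611.0$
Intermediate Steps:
$- \frac{1561095}{3540921} - \left(921 + 692 \left(-21\right)\right) = \left(-1561095\right) \frac{1}{3540921} - \left(921 - 14532\right) = - \frac{520365}{1180307} - -13611 = - \frac{520365}{1180307} + 13611 = \frac{16064638212}{1180307}$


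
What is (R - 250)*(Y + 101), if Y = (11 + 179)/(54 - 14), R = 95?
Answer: -65565/4 ≈ -16391.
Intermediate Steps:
Y = 19/4 (Y = 190/40 = 190*(1/40) = 19/4 ≈ 4.7500)
(R - 250)*(Y + 101) = (95 - 250)*(19/4 + 101) = -155*423/4 = -65565/4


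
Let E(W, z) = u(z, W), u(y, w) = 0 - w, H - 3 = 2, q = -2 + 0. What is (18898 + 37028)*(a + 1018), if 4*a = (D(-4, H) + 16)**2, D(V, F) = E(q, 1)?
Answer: 61462674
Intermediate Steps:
q = -2
H = 5 (H = 3 + 2 = 5)
u(y, w) = -w
E(W, z) = -W
D(V, F) = 2 (D(V, F) = -1*(-2) = 2)
a = 81 (a = (2 + 16)**2/4 = (1/4)*18**2 = (1/4)*324 = 81)
(18898 + 37028)*(a + 1018) = (18898 + 37028)*(81 + 1018) = 55926*1099 = 61462674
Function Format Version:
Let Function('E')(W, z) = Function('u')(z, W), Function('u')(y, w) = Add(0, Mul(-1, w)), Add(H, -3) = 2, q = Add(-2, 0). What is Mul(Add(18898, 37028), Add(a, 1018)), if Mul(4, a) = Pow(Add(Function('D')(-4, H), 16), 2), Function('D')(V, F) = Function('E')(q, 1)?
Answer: 61462674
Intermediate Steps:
q = -2
H = 5 (H = Add(3, 2) = 5)
Function('u')(y, w) = Mul(-1, w)
Function('E')(W, z) = Mul(-1, W)
Function('D')(V, F) = 2 (Function('D')(V, F) = Mul(-1, -2) = 2)
a = 81 (a = Mul(Rational(1, 4), Pow(Add(2, 16), 2)) = Mul(Rational(1, 4), Pow(18, 2)) = Mul(Rational(1, 4), 324) = 81)
Mul(Add(18898, 37028), Add(a, 1018)) = Mul(Add(18898, 37028), Add(81, 1018)) = Mul(55926, 1099) = 61462674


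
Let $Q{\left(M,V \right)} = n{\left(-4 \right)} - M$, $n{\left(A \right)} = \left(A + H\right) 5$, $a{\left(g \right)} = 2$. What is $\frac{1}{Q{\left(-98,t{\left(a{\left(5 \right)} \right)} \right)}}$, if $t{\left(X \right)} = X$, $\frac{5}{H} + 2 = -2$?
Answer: $\frac{4}{287} \approx 0.013937$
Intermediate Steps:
$H = - \frac{5}{4}$ ($H = \frac{5}{-2 - 2} = \frac{5}{-4} = 5 \left(- \frac{1}{4}\right) = - \frac{5}{4} \approx -1.25$)
$n{\left(A \right)} = - \frac{25}{4} + 5 A$ ($n{\left(A \right)} = \left(A - \frac{5}{4}\right) 5 = \left(- \frac{5}{4} + A\right) 5 = - \frac{25}{4} + 5 A$)
$Q{\left(M,V \right)} = - \frac{105}{4} - M$ ($Q{\left(M,V \right)} = \left(- \frac{25}{4} + 5 \left(-4\right)\right) - M = \left(- \frac{25}{4} - 20\right) - M = - \frac{105}{4} - M$)
$\frac{1}{Q{\left(-98,t{\left(a{\left(5 \right)} \right)} \right)}} = \frac{1}{- \frac{105}{4} - -98} = \frac{1}{- \frac{105}{4} + 98} = \frac{1}{\frac{287}{4}} = \frac{4}{287}$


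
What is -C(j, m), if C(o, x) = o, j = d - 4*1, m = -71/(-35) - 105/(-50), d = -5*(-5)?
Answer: -21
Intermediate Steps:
d = 25
m = 289/70 (m = -71*(-1/35) - 105*(-1/50) = 71/35 + 21/10 = 289/70 ≈ 4.1286)
j = 21 (j = 25 - 4*1 = 25 - 4 = 21)
-C(j, m) = -1*21 = -21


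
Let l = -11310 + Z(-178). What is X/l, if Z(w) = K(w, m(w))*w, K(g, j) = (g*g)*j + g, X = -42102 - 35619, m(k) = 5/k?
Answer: -3701/8514 ≈ -0.43470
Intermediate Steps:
X = -77721
K(g, j) = g + j*g² (K(g, j) = g²*j + g = j*g² + g = g + j*g²)
Z(w) = 6*w² (Z(w) = (w*(1 + w*(5/w)))*w = (w*(1 + 5))*w = (w*6)*w = (6*w)*w = 6*w²)
l = 178794 (l = -11310 + 6*(-178)² = -11310 + 6*31684 = -11310 + 190104 = 178794)
X/l = -77721/178794 = -77721*1/178794 = -3701/8514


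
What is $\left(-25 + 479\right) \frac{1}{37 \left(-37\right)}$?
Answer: $- \frac{454}{1369} \approx -0.33163$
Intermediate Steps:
$\left(-25 + 479\right) \frac{1}{37 \left(-37\right)} = 454 \cdot \frac{1}{37} \left(- \frac{1}{37}\right) = 454 \left(- \frac{1}{1369}\right) = - \frac{454}{1369}$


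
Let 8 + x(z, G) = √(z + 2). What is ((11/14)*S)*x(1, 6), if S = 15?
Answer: -660/7 + 165*√3/14 ≈ -73.872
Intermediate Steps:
x(z, G) = -8 + √(2 + z) (x(z, G) = -8 + √(z + 2) = -8 + √(2 + z))
((11/14)*S)*x(1, 6) = ((11/14)*15)*(-8 + √(2 + 1)) = ((11*(1/14))*15)*(-8 + √3) = ((11/14)*15)*(-8 + √3) = 165*(-8 + √3)/14 = -660/7 + 165*√3/14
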